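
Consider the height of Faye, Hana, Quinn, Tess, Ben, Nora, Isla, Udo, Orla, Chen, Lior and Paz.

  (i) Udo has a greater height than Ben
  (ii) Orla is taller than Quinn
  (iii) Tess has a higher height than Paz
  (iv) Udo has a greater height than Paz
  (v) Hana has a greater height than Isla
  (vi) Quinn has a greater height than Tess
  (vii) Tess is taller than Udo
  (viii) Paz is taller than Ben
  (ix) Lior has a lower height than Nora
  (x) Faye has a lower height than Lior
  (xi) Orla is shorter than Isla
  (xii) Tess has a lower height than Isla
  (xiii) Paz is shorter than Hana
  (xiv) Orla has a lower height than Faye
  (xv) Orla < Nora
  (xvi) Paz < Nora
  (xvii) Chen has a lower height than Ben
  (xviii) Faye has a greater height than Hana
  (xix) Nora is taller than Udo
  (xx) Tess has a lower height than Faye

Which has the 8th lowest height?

Piecing the relations together gives one ordering: Chen < Ben < Paz < Udo < Tess < Quinn < Orla < Isla < Hana < Faye < Lior < Nora.
Counting 8 from the smallest end gives Isla.

Isla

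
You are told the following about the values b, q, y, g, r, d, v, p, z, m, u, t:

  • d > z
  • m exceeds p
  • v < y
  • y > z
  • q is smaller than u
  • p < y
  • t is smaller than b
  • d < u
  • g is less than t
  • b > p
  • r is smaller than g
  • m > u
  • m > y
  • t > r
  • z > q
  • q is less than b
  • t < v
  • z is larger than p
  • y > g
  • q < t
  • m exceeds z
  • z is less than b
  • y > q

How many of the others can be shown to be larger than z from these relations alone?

Directly above z: d, y, b, m.
One step further: u (5 so far).
No other element is forced above z by the given relations, so the count is 5.

5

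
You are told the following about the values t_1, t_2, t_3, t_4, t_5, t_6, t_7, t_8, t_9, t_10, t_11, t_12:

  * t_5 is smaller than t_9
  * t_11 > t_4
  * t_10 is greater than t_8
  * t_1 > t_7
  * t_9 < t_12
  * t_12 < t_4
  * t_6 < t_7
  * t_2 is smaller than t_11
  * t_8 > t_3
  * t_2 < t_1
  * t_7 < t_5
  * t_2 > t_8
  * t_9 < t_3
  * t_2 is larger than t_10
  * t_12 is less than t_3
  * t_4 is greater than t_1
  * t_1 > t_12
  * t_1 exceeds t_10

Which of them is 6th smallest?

Chaining the given pairs: t_6 < t_7 < t_5 < t_9 < t_12 < t_3 < t_8 < t_10 < t_2 < t_1 < t_4 < t_11.
Counting 6 from the smallest end gives t_3.

t_3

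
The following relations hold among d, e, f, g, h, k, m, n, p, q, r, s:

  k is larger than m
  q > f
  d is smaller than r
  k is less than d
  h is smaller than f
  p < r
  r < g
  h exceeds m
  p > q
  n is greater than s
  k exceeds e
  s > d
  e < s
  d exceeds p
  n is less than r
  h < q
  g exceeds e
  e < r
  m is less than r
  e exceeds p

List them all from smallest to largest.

Each adjacent pair is fixed by a given relation: m < h; h < f; f < q; q < p; p < e; e < k; k < d; d < s; s < n; n < r; r < g. Chaining them end to end gives the full order.

m < h < f < q < p < e < k < d < s < n < r < g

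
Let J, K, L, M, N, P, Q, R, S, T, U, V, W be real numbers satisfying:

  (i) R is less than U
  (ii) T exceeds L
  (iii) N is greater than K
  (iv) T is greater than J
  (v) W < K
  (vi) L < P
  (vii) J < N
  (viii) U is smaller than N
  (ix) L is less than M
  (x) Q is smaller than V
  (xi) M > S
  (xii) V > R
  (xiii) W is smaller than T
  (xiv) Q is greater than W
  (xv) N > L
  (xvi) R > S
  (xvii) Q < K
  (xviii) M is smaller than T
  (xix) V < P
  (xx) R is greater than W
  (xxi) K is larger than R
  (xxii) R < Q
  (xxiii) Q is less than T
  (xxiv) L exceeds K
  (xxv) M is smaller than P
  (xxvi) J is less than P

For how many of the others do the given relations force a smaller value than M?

6

Directly below M: S, L.
One step further: K (3 so far).
One step further: W, R, Q (6 so far).
No other element is forced below M by the given relations, so the count is 6.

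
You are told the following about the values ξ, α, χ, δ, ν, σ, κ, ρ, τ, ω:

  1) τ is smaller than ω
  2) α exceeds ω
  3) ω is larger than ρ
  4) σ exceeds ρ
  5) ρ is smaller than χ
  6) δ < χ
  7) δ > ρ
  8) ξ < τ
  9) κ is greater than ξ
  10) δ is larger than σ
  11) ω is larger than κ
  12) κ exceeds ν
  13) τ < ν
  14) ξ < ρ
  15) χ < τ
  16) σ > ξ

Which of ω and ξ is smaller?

ξ

ξ < ρ and ρ < σ give ξ < σ.
With σ < δ: ξ < ρ < σ < δ.
Then δ < χ extends the chain to χ.
Then χ < τ extends the chain to τ.
Then τ < ν extends the chain to ν.
Then ν < κ extends the chain to κ.
Then κ < ω extends the chain to ω.
So ξ < ω; ξ is the smaller of the two.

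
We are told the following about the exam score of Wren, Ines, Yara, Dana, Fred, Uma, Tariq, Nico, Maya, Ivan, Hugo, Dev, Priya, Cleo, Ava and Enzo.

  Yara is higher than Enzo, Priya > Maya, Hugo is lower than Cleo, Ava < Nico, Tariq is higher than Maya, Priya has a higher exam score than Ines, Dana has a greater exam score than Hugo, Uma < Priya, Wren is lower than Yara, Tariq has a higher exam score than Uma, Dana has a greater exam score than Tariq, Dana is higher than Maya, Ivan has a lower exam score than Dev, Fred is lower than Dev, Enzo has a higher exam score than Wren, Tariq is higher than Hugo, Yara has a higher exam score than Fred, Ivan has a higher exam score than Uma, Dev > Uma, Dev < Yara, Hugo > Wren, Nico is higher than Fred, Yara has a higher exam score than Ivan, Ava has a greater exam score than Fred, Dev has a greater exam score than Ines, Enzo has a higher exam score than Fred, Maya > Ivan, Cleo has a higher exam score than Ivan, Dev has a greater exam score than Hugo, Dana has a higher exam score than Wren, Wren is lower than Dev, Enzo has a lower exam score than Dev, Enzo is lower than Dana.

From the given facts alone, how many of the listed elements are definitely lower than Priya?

From Priya the given relations immediately reach Uma, Ines, Maya.
From those, Ivan — 4 in total.
Nothing else is reachable below Priya; 4 in all.

4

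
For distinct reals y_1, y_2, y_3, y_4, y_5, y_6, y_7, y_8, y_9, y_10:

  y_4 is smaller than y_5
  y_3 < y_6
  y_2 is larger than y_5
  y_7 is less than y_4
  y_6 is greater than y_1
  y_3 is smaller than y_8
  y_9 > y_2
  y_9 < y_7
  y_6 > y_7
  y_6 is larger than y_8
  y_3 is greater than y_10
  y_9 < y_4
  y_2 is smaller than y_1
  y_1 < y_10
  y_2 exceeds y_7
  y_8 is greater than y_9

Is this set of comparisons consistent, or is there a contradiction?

inconsistent

We have y_2 < y_9 stated directly, yet also y_9 < y_7 < y_4 < y_5 < y_2 by chaining the others — so y_9 < y_2. Contradiction.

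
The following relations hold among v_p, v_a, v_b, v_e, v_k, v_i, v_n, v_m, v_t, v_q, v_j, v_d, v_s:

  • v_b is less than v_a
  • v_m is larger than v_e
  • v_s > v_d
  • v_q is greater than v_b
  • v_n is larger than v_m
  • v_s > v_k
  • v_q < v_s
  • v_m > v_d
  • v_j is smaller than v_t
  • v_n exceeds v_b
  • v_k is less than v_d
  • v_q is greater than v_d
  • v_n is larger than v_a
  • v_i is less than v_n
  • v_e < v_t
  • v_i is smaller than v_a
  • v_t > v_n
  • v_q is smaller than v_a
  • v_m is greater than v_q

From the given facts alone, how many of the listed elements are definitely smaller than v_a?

5

Directly below v_a: v_b, v_q, v_i.
One step further: v_d (4 so far).
One step further: v_k (5 so far).
Nothing else is reachable below v_a; 5 in all.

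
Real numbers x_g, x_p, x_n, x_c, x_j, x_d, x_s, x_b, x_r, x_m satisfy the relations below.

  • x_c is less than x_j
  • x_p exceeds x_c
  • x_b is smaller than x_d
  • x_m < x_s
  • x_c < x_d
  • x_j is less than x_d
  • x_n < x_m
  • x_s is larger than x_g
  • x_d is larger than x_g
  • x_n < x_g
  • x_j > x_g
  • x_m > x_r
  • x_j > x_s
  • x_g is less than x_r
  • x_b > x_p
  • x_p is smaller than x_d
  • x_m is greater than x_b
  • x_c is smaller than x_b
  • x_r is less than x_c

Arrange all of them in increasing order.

x_n < x_g < x_r < x_c < x_p < x_b < x_m < x_s < x_j < x_d

Nothing is placed below x_n, so it is least; from there x_n < x_g; x_g < x_r; x_r < x_c; x_c < x_p; x_p < x_b; x_b < x_m; x_m < x_s; x_s < x_j; x_j < x_d, each given directly.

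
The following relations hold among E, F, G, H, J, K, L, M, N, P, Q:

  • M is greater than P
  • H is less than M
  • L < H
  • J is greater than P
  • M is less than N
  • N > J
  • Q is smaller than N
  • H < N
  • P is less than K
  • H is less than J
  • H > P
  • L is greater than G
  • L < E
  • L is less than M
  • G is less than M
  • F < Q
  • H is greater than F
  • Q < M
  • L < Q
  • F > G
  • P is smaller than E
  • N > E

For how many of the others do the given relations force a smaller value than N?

9

Directly below N: Q, H, M, E, J.
One step further: P, G, L, F (9 so far).
No other element is forced below N by the given relations, so the count is 9.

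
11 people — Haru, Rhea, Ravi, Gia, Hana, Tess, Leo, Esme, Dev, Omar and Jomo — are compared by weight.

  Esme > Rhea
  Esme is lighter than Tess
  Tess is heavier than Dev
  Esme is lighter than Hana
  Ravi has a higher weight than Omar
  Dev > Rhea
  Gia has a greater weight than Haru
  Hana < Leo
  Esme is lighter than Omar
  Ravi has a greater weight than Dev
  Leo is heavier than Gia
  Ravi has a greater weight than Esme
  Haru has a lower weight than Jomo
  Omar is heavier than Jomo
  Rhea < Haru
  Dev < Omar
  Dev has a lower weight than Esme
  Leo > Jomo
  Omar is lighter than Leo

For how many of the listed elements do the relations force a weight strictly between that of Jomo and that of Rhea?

1

Chaining upward from Rhea reaches: Haru, Dev, Esme, Gia, Hana, Tess, Omar, Ravi, Leo.
Chaining downward from Jomo reaches: Haru.
Strictly between Rhea and Jomo are those in both lists: Haru — 1 element.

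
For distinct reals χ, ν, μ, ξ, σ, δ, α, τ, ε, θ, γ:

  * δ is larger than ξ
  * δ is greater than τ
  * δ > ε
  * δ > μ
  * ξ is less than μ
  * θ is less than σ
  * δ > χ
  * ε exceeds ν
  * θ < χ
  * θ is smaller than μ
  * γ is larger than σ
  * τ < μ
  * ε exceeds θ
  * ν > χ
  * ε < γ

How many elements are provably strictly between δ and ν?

Chaining upward from ν reaches: ε, γ.
Chaining downward from δ reaches: θ, χ, τ, ξ, μ, ε.
Strictly between ν and δ are those in both lists: ε — 1 element.

1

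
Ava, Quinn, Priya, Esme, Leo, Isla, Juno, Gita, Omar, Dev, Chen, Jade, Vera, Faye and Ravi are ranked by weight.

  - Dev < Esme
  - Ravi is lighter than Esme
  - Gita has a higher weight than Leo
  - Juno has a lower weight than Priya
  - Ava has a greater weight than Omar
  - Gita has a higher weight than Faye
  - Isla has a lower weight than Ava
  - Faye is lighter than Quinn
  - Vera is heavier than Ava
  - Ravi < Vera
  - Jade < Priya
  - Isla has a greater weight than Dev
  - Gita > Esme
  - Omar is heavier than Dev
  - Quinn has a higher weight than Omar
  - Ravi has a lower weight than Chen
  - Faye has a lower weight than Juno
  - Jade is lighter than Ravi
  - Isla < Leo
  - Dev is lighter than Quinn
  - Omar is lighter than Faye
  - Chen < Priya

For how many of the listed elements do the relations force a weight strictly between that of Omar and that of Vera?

1

The relations place Omar below Vera. An element lies strictly between them when it is forced above Omar and also forced below Vera.
Above Omar: {Ava, Faye, Quinn, Juno, Gita, Priya}. Below Vera: {Jade, Ravi, Dev, Isla, Ava}.
Intersection: {Ava} — 1.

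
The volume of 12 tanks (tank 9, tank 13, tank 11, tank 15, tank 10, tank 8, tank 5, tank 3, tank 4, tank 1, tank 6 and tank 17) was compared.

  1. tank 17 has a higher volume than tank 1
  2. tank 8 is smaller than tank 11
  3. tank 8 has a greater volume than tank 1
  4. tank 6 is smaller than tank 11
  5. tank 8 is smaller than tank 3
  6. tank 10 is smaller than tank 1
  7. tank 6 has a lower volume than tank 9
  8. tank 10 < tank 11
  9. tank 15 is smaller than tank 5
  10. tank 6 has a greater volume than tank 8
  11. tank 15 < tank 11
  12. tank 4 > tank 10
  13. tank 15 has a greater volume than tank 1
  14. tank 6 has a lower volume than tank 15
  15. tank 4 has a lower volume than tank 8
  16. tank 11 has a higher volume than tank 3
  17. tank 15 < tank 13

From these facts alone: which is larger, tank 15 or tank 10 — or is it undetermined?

Chaining the given relations: tank 10 < tank 4 < tank 8 < tank 6 < tank 15.
So tank 15 is larger.

tank 15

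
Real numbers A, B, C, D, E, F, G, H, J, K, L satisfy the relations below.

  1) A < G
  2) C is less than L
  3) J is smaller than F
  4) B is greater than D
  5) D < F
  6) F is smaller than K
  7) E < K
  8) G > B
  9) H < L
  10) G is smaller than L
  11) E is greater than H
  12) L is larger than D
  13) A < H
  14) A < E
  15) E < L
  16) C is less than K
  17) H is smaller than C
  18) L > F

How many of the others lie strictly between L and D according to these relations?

3

The relations place D below L. An element lies strictly between them when it is forced above D and also forced below L.
Above D: {B, F, G, K}. Below L: {A, B, J, F, H, G, C, E}.
Intersection: {B, F, G} — 3.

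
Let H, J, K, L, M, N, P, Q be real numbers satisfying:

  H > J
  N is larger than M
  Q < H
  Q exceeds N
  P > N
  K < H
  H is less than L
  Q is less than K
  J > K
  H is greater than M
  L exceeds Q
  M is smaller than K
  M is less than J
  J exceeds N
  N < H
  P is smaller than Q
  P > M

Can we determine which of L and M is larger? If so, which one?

L

Link the given pairs in sequence: M < N; N < P; P < Q; Q < K; K < J; J < H; H < L.
Chaining these gives M < N < P < Q < K < J < H < L.
So L is larger.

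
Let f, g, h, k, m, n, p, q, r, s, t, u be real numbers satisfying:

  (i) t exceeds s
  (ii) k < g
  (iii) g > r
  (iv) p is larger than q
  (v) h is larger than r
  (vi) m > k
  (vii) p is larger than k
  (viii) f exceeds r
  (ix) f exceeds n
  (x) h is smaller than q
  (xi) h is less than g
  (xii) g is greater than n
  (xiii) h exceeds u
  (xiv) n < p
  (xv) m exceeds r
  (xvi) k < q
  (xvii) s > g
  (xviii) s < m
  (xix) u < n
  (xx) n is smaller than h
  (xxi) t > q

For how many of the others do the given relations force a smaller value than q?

From q the given relations immediately reach k, h.
From those, u, r, n — 5 in total.
No other element is forced below q by the given relations, so the count is 5.

5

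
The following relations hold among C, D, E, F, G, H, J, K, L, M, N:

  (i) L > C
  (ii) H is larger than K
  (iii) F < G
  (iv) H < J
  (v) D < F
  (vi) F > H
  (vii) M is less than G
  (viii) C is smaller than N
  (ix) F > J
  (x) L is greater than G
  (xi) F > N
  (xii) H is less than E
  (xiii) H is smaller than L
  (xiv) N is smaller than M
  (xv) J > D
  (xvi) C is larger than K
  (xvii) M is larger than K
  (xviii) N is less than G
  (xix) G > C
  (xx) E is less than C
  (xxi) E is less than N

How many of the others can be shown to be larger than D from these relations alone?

From D the given relations immediately reach J, F.
From those, G — 3 in total.
From those, L — 4 in total.
Nothing else is reachable above D; 4 in all.

4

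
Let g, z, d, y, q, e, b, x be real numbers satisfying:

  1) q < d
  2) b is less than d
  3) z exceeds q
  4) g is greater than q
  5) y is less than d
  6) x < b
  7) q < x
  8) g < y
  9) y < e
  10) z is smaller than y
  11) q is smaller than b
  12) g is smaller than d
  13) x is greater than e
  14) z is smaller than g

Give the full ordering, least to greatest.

q < z < g < y < e < x < b < d

Each adjacent pair is fixed by a given relation: q < z; z < g; g < y; y < e; e < x; x < b; b < d. Chaining them end to end gives the full order.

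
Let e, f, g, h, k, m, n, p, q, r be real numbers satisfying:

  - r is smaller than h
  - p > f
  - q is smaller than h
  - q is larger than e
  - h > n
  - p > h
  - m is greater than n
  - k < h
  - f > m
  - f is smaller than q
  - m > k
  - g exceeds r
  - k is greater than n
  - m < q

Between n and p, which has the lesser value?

n

Chaining the given relations: n < k < m < q < h < p.
So n < p; n is the smaller of the two.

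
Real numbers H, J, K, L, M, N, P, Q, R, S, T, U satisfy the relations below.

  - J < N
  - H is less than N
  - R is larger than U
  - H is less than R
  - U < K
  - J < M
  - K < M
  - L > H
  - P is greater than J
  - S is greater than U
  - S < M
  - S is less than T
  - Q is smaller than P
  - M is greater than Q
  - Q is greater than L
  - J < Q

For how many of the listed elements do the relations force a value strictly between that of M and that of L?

1

Chaining upward from L reaches: Q, P.
Chaining downward from M reaches: U, H, J, K, S, Q.
Strictly between L and M are those in both lists: Q — 1 element.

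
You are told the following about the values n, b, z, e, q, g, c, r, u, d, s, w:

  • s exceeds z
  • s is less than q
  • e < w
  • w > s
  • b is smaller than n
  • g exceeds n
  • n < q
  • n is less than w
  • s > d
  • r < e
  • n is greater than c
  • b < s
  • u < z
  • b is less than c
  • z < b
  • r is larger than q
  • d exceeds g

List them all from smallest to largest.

u < z < b < c < n < g < d < s < q < r < e < w

Each adjacent pair is fixed by a given relation: u < z; z < b; b < c; c < n; n < g; g < d; d < s; s < q; q < r; r < e; e < w. Chaining them end to end gives the full order.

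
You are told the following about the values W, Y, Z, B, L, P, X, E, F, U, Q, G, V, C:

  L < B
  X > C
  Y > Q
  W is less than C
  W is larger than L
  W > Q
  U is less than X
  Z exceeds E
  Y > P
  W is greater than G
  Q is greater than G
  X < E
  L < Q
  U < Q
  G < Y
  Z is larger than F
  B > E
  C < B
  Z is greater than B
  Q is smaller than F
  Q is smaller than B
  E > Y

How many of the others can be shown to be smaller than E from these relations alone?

9

Directly below E: X, Y.
One step further: G, U, Q, P, C (7 so far).
One step further: L, W (9 so far).
Nothing else is reachable below E; 9 in all.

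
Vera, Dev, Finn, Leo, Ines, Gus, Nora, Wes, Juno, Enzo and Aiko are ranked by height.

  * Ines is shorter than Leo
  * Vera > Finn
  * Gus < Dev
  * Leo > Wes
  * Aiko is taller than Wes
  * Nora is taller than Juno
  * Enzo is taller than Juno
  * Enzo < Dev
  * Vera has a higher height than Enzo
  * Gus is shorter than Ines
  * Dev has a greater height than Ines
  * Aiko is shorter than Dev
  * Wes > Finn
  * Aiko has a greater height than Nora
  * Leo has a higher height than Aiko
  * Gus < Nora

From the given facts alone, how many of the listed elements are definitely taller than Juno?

6

From Juno the given relations immediately reach Nora, Enzo.
From those, Aiko, Dev, Vera — 5 in total.
From those, Leo — 6 in total.
Nothing else is reachable above Juno; 6 in all.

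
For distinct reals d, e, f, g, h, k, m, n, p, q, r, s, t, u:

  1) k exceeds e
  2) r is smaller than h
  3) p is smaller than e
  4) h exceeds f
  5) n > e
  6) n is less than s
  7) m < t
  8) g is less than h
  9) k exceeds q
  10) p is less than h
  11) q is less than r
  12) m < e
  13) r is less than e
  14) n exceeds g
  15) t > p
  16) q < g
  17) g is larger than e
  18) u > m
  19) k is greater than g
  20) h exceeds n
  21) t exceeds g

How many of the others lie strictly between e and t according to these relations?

Chaining upward from e reaches: g, n, s, k, h.
Chaining downward from t reaches: p, q, r, m, g.
Strictly between e and t are those in both lists: g — 1 element.

1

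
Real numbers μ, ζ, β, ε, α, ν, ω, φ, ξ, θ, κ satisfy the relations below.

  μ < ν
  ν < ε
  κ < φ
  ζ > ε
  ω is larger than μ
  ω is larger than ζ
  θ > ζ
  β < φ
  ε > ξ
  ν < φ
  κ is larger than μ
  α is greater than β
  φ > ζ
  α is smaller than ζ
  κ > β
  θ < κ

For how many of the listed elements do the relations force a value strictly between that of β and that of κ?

3

Chaining upward from β reaches: α, ζ, θ, φ, ω.
Chaining downward from κ reaches: α, μ, ν, ξ, ε, ζ, θ.
Strictly between β and κ are those in both lists: α, ζ, θ — 3 elements.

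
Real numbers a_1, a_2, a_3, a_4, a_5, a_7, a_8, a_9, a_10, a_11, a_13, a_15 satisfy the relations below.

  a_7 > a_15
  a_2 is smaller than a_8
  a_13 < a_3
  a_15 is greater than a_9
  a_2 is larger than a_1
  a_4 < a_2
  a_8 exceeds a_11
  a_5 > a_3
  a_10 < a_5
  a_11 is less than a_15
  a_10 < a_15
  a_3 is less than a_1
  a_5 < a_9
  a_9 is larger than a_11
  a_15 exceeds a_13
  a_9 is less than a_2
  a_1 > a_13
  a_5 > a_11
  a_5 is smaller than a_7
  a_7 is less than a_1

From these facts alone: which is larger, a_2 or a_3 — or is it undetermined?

a_3 < a_5 and a_5 < a_9 give a_3 < a_9.
Then a_9 < a_15 extends the chain to a_15.
With a_15 < a_7: a_3 < a_5 < a_9 < a_15 < a_7.
Then a_7 < a_1 extends the chain to a_1.
Then a_1 < a_2 extends the chain to a_2.
So a_2 is larger.

a_2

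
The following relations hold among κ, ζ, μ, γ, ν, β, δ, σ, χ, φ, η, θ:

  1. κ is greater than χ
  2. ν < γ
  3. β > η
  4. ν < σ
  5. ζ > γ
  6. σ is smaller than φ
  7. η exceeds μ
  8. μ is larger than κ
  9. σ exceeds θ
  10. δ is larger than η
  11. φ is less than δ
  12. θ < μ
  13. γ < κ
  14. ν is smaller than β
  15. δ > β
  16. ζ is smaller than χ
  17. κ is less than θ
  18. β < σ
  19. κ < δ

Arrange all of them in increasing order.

ν < γ < ζ < χ < κ < θ < μ < η < β < σ < φ < δ

Each adjacent pair is fixed by a given relation: ν < γ; γ < ζ; ζ < χ; χ < κ; κ < θ; θ < μ; μ < η; η < β; β < σ; σ < φ; φ < δ. Chaining them end to end gives the full order.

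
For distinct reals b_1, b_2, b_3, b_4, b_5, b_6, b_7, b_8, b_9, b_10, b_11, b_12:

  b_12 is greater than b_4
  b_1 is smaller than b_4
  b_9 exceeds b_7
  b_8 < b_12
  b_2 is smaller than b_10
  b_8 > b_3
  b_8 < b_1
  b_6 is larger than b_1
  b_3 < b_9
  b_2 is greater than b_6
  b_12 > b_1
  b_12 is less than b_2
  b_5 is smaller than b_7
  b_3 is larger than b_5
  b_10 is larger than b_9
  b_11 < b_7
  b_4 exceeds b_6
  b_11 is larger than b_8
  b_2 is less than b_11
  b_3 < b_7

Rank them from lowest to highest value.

Each adjacent pair is fixed by a given relation: b_5 < b_3; b_3 < b_8; b_8 < b_1; b_1 < b_6; b_6 < b_4; b_4 < b_12; b_12 < b_2; b_2 < b_11; b_11 < b_7; b_7 < b_9; b_9 < b_10. Chaining them end to end gives the full order.

b_5 < b_3 < b_8 < b_1 < b_6 < b_4 < b_12 < b_2 < b_11 < b_7 < b_9 < b_10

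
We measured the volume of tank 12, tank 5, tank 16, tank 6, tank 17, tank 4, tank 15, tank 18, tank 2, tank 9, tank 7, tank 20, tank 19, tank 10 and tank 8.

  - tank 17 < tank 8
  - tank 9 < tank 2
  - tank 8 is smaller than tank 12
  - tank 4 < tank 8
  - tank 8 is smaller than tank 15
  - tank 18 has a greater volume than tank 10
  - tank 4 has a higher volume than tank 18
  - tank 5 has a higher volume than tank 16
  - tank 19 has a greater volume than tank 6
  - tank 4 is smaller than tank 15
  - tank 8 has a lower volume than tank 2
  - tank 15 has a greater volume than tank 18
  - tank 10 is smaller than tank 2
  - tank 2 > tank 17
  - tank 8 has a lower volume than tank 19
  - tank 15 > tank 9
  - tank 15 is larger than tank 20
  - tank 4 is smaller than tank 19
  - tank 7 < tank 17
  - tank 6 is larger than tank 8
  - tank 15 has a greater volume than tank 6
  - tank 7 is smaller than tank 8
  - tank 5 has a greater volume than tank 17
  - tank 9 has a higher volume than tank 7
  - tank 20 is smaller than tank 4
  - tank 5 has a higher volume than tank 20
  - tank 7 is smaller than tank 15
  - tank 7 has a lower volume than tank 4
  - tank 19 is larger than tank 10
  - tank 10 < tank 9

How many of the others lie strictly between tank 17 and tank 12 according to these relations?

1

Chaining upward from tank 17 reaches: tank 8, tank 5, tank 6, tank 2, tank 15, tank 19.
Chaining downward from tank 12 reaches: tank 20, tank 7, tank 10, tank 18, tank 4, tank 8.
Strictly between tank 17 and tank 12 are those in both lists: tank 8 — 1 element.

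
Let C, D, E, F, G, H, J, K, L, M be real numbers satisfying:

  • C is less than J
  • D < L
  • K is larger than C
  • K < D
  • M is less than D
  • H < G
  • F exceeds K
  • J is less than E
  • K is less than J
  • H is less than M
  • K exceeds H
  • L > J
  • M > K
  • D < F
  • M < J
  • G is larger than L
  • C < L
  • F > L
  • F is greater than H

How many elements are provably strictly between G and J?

The relations place J below G. An element lies strictly between them when it is forced above J and also forced below G.
Above J: {E, L, F}. Below G: {C, H, K, M, D, L}.
Intersection: {L} — 1.

1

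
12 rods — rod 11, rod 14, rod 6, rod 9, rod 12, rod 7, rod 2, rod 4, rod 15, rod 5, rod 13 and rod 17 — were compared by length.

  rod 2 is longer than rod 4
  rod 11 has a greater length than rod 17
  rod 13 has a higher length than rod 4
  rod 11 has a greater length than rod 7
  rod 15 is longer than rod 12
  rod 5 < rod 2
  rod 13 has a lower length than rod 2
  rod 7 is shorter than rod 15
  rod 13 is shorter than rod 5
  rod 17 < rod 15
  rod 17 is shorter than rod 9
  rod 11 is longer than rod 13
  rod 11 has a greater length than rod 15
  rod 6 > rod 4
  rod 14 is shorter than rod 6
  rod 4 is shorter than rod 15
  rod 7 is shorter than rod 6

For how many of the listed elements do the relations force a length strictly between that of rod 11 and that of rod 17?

Chaining upward from rod 17 reaches: rod 15, rod 9.
Chaining downward from rod 11 reaches: rod 12, rod 4, rod 7, rod 13, rod 15.
Strictly between rod 17 and rod 11 are those in both lists: rod 15 — 1 element.

1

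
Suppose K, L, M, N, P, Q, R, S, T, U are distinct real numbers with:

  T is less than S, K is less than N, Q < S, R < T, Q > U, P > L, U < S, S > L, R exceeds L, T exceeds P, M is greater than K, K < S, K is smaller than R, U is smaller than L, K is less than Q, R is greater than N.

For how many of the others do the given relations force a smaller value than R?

4

Directly below R: K, N, L.
One step further: U (4 so far).
Nothing else is reachable below R; 4 in all.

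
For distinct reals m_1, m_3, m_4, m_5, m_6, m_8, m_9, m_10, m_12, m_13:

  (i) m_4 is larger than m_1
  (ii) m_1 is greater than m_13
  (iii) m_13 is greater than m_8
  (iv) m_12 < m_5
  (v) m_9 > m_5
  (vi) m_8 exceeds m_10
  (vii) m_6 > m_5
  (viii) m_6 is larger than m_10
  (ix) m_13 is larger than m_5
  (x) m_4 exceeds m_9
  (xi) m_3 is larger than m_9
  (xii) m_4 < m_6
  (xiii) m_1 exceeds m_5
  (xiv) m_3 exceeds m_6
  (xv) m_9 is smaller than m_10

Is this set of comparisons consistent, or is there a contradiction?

The single ordering m_12 < m_5 < m_9 < m_10 < m_8 < m_13 < m_1 < m_4 < m_6 < m_3 satisfies every listed relation, so no contradiction arises.

consistent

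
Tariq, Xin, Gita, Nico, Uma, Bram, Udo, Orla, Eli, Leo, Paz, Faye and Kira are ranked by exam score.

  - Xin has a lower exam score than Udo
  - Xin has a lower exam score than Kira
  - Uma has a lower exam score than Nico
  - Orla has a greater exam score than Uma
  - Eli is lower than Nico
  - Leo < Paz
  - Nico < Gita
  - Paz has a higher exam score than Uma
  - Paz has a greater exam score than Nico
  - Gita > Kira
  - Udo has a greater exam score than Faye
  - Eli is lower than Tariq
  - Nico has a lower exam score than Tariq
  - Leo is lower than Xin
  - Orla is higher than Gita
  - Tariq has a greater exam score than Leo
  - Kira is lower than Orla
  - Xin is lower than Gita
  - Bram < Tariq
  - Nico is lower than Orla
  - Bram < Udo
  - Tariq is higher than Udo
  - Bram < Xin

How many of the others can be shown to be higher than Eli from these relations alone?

From Eli the given relations immediately reach Nico, Tariq.
From those, Paz, Gita, Orla — 5 in total.
No other element is forced above Eli by the given relations, so the count is 5.

5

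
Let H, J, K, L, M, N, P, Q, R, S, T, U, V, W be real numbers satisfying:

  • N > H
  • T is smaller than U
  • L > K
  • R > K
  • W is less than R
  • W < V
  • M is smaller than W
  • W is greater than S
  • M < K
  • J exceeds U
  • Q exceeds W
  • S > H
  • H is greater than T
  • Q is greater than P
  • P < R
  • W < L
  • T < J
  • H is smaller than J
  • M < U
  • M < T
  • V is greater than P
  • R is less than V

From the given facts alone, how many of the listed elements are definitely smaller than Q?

6

The elements the relations force below Q are M, T, H, P, S, W — no chain reaches any other.
That is 6.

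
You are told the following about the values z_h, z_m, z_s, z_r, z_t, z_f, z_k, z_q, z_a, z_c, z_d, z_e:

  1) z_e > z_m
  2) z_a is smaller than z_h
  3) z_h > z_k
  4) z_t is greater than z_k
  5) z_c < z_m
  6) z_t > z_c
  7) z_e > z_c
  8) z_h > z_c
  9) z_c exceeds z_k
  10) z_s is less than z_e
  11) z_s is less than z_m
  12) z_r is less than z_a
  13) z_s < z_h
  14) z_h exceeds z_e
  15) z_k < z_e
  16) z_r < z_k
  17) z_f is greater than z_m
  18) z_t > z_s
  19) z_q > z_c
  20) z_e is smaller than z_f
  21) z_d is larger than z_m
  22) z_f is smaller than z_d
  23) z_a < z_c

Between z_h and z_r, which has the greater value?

z_h

The relevant relations are z_r < z_a; z_a < z_c; z_c < z_m; z_m < z_e; z_e < z_h.
Together: z_r < z_a < z_c < z_m < z_e < z_h.
So z_r < z_h; z_h is the larger of the two.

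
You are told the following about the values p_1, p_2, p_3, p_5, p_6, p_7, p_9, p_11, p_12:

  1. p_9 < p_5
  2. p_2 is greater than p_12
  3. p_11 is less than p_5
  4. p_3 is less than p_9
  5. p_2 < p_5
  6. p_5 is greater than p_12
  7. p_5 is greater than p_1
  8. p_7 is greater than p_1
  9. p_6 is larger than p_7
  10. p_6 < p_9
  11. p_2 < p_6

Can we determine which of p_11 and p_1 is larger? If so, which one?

undetermined

Following every chain through p_1: above p_1 we get p_7, p_6, p_9, p_5.
p_11 is not reached, and no chain runs the other way from p_11 to p_1.
So the given relations leave the order of p_1 and p_11 undetermined.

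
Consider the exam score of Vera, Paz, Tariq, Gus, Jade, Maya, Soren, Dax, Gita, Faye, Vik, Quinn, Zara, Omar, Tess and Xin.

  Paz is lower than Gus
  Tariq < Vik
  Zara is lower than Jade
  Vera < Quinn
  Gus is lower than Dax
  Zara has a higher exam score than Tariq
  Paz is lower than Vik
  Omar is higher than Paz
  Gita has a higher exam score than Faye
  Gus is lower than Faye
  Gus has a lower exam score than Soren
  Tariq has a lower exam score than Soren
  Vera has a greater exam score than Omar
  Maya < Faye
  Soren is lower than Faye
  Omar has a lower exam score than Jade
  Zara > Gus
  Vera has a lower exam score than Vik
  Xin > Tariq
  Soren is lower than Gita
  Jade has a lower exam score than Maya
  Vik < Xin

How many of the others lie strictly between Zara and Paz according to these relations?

Chaining upward from Paz reaches: Gus, Omar, Dax, Vera, Vik, Jade, Maya, Quinn, Soren, Faye, Xin, Gita.
Chaining downward from Zara reaches: Gus, Tariq.
Strictly between Paz and Zara are those in both lists: Gus — 1 element.

1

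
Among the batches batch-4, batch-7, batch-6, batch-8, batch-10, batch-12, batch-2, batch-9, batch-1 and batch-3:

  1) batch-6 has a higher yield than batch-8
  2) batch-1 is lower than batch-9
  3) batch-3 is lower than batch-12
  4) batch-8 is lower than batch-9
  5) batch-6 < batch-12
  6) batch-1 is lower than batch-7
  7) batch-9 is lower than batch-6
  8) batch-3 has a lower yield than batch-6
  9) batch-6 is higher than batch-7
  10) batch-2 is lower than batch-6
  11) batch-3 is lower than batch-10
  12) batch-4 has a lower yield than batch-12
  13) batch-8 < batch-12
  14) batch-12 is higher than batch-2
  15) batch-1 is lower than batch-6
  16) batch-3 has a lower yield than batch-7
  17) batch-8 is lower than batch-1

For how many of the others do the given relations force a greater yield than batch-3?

4

The elements the relations force above batch-3 are batch-10, batch-7, batch-6, batch-12 — no chain reaches any other.
That is 4.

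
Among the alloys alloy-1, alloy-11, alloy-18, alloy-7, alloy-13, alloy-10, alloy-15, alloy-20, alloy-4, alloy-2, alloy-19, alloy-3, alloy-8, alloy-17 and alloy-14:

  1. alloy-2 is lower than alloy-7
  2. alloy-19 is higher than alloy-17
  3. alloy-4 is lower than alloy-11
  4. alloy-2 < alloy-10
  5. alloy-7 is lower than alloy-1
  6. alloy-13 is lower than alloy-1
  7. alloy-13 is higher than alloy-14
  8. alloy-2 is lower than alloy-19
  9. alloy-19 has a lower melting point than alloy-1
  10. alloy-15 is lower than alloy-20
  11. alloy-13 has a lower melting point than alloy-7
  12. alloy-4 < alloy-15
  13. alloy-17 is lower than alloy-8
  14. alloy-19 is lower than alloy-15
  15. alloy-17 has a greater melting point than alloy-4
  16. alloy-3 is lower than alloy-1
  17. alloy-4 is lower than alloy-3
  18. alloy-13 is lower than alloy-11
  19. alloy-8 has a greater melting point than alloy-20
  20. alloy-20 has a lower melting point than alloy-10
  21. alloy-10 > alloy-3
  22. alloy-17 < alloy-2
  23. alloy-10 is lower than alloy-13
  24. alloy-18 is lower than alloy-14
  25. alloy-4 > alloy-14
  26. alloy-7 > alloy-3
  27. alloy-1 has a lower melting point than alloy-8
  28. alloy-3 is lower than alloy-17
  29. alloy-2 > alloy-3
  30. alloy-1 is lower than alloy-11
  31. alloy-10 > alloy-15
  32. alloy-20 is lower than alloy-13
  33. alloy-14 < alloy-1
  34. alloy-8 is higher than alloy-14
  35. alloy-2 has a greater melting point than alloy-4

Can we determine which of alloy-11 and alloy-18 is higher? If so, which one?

alloy-18 < alloy-14 < alloy-4 < alloy-3 < alloy-17 < alloy-2 < alloy-19 < alloy-15 < alloy-20 < alloy-10 < alloy-13 < alloy-7 < alloy-1 < alloy-11, by transitivity through alloy-14, alloy-4, alloy-3, alloy-17, alloy-2, alloy-19, alloy-15, alloy-20, alloy-10, alloy-13, alloy-7, alloy-1.
So alloy-11 is higher.

alloy-11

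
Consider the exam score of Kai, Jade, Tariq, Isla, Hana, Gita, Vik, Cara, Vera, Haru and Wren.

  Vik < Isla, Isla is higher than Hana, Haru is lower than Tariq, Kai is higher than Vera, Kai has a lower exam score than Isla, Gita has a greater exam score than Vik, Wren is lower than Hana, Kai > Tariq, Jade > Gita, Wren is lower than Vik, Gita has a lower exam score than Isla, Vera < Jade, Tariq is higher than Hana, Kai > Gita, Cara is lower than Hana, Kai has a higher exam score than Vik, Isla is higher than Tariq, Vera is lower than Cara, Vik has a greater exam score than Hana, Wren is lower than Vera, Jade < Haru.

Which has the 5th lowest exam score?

Chaining the given pairs: Wren < Vera < Cara < Hana < Vik < Gita < Jade < Haru < Tariq < Kai < Isla.
The 5th smallest is Vik.

Vik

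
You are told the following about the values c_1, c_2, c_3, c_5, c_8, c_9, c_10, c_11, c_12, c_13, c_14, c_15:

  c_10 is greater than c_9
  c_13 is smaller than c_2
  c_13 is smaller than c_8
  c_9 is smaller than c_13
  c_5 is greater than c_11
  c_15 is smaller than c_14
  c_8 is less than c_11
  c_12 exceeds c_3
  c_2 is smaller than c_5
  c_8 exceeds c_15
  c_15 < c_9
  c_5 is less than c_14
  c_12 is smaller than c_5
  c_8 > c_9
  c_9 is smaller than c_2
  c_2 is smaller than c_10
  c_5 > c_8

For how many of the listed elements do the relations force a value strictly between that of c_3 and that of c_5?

The relations place c_3 below c_5. An element lies strictly between them when it is forced above c_3 and also forced below c_5.
Above c_3: {c_12, c_14}. Below c_5: {c_15, c_9, c_13, c_2, c_8, c_12, c_11}.
Intersection: {c_12} — 1.

1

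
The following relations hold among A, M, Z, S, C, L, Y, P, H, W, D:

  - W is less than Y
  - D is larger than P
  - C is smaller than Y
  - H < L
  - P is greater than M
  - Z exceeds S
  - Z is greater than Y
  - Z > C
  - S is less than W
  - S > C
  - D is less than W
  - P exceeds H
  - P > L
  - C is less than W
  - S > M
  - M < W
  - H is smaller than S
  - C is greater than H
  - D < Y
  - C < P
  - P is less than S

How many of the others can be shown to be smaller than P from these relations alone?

4

From P the given relations immediately reach M, H, L, C.
No other element is forced below P by the given relations, so the count is 4.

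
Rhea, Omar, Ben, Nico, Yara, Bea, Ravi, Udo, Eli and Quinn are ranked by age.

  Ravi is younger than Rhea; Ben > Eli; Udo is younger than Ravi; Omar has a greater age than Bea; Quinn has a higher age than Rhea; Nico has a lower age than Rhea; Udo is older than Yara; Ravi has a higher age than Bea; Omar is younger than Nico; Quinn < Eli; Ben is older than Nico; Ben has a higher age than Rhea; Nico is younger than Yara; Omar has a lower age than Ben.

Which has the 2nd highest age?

Chaining the given pairs: Bea < Omar < Nico < Yara < Udo < Ravi < Rhea < Quinn < Eli < Ben.
Counting 2 from the largest end gives Eli.

Eli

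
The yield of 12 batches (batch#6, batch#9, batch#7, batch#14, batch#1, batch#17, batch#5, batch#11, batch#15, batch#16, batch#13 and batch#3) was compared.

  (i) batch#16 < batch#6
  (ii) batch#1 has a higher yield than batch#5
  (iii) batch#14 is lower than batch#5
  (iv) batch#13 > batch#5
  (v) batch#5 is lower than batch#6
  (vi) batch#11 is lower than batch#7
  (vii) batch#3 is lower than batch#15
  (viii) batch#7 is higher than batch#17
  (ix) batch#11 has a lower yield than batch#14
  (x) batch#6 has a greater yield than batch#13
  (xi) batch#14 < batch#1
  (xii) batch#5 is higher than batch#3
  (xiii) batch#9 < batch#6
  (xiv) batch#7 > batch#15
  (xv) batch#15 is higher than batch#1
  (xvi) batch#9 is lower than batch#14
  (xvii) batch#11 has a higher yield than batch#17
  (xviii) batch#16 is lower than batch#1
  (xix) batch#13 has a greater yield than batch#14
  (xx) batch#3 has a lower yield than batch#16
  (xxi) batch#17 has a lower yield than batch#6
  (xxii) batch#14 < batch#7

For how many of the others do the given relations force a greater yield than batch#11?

From batch#11 the given relations immediately reach batch#14, batch#7.
From those, batch#5, batch#13, batch#1 — 5 in total.
From those, batch#6, batch#15 — 7 in total.
Nothing else is reachable above batch#11; 7 in all.

7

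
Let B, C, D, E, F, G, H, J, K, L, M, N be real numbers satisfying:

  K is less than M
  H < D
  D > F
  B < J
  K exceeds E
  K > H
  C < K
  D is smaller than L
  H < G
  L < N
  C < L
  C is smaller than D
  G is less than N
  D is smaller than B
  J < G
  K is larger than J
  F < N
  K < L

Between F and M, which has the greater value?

The relevant relations are F < D; D < B; B < J; J < K; K < M.
Together: F < D < B < J < K < M.
So F < M; M is the larger of the two.

M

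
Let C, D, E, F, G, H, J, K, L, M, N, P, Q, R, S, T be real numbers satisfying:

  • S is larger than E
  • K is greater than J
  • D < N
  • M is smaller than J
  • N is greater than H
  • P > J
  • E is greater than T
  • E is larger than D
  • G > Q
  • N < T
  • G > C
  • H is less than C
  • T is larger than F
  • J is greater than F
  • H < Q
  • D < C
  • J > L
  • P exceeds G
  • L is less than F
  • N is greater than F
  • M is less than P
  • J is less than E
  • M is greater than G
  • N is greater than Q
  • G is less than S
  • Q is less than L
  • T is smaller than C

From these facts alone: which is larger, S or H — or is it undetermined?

S

Following the relations from H: H < Q < L < F < N < T < C < G < M < J < E < S.
So S is larger.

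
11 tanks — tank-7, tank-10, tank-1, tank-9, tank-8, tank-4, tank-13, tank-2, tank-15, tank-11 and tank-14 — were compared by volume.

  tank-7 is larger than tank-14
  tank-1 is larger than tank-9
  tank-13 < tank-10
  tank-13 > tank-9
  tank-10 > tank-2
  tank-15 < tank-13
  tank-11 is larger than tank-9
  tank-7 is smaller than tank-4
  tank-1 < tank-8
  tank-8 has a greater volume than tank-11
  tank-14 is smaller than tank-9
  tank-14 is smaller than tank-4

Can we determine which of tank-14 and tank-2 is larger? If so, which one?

undetermined

Following every chain through tank-14: above tank-14 we get tank-9, tank-1, tank-13, tank-11, tank-10, tank-7, tank-8, tank-4.
tank-2 is not reached, and no chain runs the other way from tank-2 to tank-14.
So the given relations leave the order of tank-14 and tank-2 undetermined.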